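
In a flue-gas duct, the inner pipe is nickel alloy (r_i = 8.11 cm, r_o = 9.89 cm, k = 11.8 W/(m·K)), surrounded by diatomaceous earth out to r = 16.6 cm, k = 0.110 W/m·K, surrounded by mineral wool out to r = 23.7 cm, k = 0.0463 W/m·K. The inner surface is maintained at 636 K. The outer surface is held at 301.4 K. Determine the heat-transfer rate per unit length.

Resistance network (inner→outer):
  R'_nickel alloy = ln(0.0989/0.0811)/(2πk) = 0.1984/(2π·11.8) = 0.002676 m·K/W
  R'_diatomaceous earth = ln(0.166/0.0989)/(2πk) = 0.5179/(2π·0.110) = 0.7493 m·K/W
  R'_mineral wool = ln(0.237/0.166)/(2πk) = 0.3561/(2π·0.0463) = 1.224 m·K/W
ΣR = 0.002676 + 0.7493 + 1.224 = 1.976 m·K/W
Q' = ΔT/ΣR = (636 K − 301.4 K)/1.976 = 169 W/m

Q' = 169 W/m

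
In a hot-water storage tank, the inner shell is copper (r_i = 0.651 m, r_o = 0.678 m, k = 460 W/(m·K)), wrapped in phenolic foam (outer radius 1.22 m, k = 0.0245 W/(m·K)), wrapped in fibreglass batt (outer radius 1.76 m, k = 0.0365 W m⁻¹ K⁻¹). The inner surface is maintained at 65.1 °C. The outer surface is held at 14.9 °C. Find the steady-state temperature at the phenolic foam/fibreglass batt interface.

Series thermal resistances, inner to outer:
  R_copper = (1/0.651 − 1/0.678)/(4πk) = 0.06117/(4π·460) = 1.058×10^-5 K/W
  R_phenolic foam = (1/0.678 − 1/1.22)/(4πk) = 0.6553/(4π·0.0245) = 2.128 K/W
  R_fibreglass batt = (1/1.22 − 1/1.76)/(4πk) = 0.2515/(4π·0.0365) = 0.5483 K/W
ΣR = 1.058×10^-5 + 2.128 + 0.5483 = 2.676 K/W
Q = ΔT/ΣR = (65.1 °C − 14.9 °C)/2.676 = 18.76 W
From the inner boundary to the phenolic foam/fibreglass batt interface, ΣR_partial = 2.128 K/W.
T_interface = T_in − Q·ΣR_partial = 65.1 °C − (18.76)(2.128) = 25.2 °C

T = 25.2 °C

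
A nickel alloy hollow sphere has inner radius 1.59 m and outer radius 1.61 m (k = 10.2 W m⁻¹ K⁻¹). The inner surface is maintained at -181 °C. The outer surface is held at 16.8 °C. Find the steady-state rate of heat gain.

Q = 3250 kW

Q = 4πk·ΔT/(1/r₁ − 1/r₂) = 4π × 10.2 × 197.8 / (1/1.59 − 1/1.61) = 3.25×10^6 W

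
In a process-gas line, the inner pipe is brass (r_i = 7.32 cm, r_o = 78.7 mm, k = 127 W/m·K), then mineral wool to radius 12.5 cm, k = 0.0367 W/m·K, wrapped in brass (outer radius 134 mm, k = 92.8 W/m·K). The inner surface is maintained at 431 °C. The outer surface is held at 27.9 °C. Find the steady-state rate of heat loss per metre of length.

Q' = 201 W/m

Treat each layer as a resistance in series:
  R'_brass = ln(0.0787/0.0732)/(2πk) = 0.07245/(2π·127) = 9.079×10^-5 m·K/W
  R'_mineral wool = ln(0.125/0.0787)/(2πk) = 0.4627/(2π·0.0367) = 2.006 m·K/W
  R'_brass = ln(0.134/0.125)/(2πk) = 0.06953/(2π·92.8) = 1.192×10^-4 m·K/W
ΣR = 9.079×10^-5 + 2.006 + 1.192×10^-4 = 2.006 m·K/W
Q' = ΔT/ΣR = (431 °C − 27.9 °C)/2.006 = 201 W/m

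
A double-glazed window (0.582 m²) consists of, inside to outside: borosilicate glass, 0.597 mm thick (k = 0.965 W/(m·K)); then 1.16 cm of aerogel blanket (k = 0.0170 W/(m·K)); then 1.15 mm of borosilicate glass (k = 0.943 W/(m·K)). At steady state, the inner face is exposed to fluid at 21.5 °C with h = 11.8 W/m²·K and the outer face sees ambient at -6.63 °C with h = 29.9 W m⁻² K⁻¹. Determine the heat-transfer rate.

Series thermal resistances, inner to outer:
  R_conv,in = 1/(hA) = 1/(11.8·0.582) = 0.1456 K/W
  R_borosilicate glass = L/(kA) = 5.97×10^-4/(0.965·0.582) = 0.001063 K/W
  R_aerogel blanket = L/(kA) = 0.0116/(0.0170·0.582) = 1.172 K/W
  R_borosilicate glass = L/(kA) = 0.00115/(0.943·0.582) = 0.002095 K/W
  R_conv,out = 1/(hA) = 1/(29.9·0.582) = 0.05747 K/W
ΣR = 0.1456 + 0.001063 + 1.172 + 0.002095 + 0.05747 = 1.378 K/W
Q = ΔT/ΣR = (21.5 °C − -6.63 °C)/1.378 = 20.4 W

Q = 20.4 W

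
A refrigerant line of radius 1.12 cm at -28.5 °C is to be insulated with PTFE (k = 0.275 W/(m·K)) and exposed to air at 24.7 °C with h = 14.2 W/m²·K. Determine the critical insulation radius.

r_cr = 1.94 cm

For a cylinder, r_cr = k_ins/h = 0.275/14.2 = 0.0194 m = 1.94 cm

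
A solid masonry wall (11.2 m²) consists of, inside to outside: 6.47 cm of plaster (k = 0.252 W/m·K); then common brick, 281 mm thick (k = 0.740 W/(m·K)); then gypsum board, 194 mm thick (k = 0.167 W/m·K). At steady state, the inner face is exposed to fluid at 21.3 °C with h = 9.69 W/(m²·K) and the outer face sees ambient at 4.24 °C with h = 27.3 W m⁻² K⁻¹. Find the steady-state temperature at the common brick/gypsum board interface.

T = 14.8 °C

Resistance network (inner→outer):
  R_conv,in = 1/(hA) = 1/(9.69·11.2) = 0.009214 K/W
  R_plaster = L/(kA) = 0.0647/(0.252·11.2) = 0.02292 K/W
  R_common brick = L/(kA) = 0.281/(0.740·11.2) = 0.03390 K/W
  R_gypsum board = L/(kA) = 0.194/(0.167·11.2) = 0.1037 K/W
  R_conv,out = 1/(hA) = 1/(27.3·11.2) = 0.003271 K/W
ΣR = 0.009214 + 0.02292 + 0.03390 + 0.1037 + 0.003271 = 0.1730 K/W
Q = ΔT/ΣR = (21.3 °C − 4.24 °C)/0.1730 = 98.61 W
From the inner boundary to the common brick/gypsum board interface, ΣR_partial = 0.06603 K/W.
T_interface = T_in − Q·ΣR_partial = 21.3 °C − (98.61)(0.06603) = 14.8 °C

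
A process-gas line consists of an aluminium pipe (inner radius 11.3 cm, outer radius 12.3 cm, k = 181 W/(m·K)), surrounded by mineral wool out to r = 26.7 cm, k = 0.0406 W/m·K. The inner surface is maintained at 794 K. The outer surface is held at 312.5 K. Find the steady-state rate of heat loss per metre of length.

Q' = 158 W/m

Resistance network (inner→outer):
  R'_aluminium = ln(0.123/0.113)/(2πk) = 0.08480/(2π·181) = 7.456×10^-5 m·K/W
  R'_mineral wool = ln(0.267/0.123)/(2πk) = 0.7751/(2π·0.0406) = 3.038 m·K/W
ΣR = 7.456×10^-5 + 3.038 = 3.038 m·K/W
Q' = ΔT/ΣR = (794 K − 312.5 K)/3.038 = 158 W/m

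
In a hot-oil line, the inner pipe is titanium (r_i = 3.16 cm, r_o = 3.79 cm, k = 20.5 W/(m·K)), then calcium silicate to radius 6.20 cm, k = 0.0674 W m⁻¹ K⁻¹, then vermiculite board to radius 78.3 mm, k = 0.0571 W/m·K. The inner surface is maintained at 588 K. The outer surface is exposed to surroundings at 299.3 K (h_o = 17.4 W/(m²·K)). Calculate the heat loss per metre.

Treat each layer as a resistance in series:
  R'_titanium = ln(0.0379/0.0316)/(2πk) = 0.1818/(2π·20.5) = 0.001411 m·K/W
  R'_calcium silicate = ln(0.0620/0.0379)/(2πk) = 0.4922/(2π·0.0674) = 1.162 m·K/W
  R'_vermiculite board = ln(0.0783/0.0620)/(2πk) = 0.2334/(2π·0.0571) = 0.6506 m·K/W
  R'_conv,out = 1/(2πr h) = 1/(2π·0.0783·17.4) = 0.1168 m·K/W
ΣR = 0.001411 + 1.162 + 0.6506 + 0.1168 = 1.931 m·K/W
Q' = ΔT/ΣR = (588 K − 299.3 K)/1.931 = 150 W/m

Q' = 150 W/m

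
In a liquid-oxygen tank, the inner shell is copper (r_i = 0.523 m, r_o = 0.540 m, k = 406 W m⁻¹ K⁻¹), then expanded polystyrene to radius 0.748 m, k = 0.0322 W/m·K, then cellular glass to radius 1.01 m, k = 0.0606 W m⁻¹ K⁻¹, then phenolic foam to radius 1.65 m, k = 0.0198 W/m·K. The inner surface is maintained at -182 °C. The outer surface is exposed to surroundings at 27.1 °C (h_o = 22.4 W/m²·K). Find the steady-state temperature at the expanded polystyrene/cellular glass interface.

T = -101 °C

Treat each layer as a resistance in series:
  R_copper = (1/0.523 − 1/0.540)/(4πk) = 0.06019/(4π·406) = 1.180×10^-5 K/W
  R_expanded polystyrene = (1/0.540 − 1/0.748)/(4πk) = 0.5150/(4π·0.0322) = 1.273 K/W
  R_cellular glass = (1/0.748 − 1/1.01)/(4πk) = 0.3468/(4π·0.0606) = 0.4554 K/W
  R_phenolic foam = (1/1.01 − 1/1.65)/(4πk) = 0.3840/(4π·0.0198) = 1.543 K/W
  R_conv,out = 1/(4πr²h) = 1/(4π·1.65²·22.4) = 0.001305 K/W
ΣR = 1.180×10^-5 + 1.273 + 0.4554 + 1.543 + 0.001305 = 3.273 K/W
Q = ΔT/ΣR = (-182 °C − 27.1 °C)/3.273 = -63.89 W
From the inner boundary to the expanded polystyrene/cellular glass interface, ΣR_partial = 1.273 K/W.
T_interface = T_in − Q·ΣR_partial = -182 °C − (-63.89)(1.273) = -101 °C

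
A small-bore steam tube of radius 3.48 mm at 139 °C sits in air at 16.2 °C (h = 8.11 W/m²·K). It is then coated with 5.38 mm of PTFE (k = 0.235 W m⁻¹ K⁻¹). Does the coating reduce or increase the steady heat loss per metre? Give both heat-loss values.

Critical radius for a cylinder: r_cr = k/h = 0.0290 m = 2.90 cm.
Outer radius after coating: r₂ = 0.00348 + 0.00538 = 0.00886 m.
Since r₁ < r_cr and r₂ ≤ r_cr, the coating moves toward the maximum at r_cr — heat loss rises.
Bare: R = 1/(2πr₁h) = 5.639 m·K/W; Q = 122.8/5.639 = 21.8 W/m.
Coated: R = R_cond + R_conv = 2.848 m·K/W; Q = 122.8/2.848 = 43.1 W/m.

increases: 21.8 → 43.1 W/m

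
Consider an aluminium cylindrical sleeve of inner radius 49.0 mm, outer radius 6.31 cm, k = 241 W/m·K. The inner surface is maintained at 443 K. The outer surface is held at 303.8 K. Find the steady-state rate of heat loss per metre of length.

Q' = 833 kW/m

Q' = 2πk·ΔT/ln(r₂/r₁) = 2π × 241 × 139.2 / ln(0.0631/0.0490) = 8.33×10^5 W/m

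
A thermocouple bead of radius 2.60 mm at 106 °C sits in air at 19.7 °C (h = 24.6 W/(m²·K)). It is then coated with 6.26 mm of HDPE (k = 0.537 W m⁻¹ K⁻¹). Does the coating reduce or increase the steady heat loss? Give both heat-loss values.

Critical radius for a sphere: r_cr = 2k/h = 0.0437 m = 4.37 cm.
Outer radius after coating: r₂ = 0.00260 + 0.00626 = 0.00886 m.
Since r₁ < r_cr and r₂ ≤ r_cr, the coating moves toward the maximum at r_cr — heat loss rises.
Bare: R = 1/(4πr₁²h) = 478.5 K/W; Q = 86.3/478.5 = 0.180 W.
Coated: R = R_cond + R_conv = 81.48 K/W; Q = 86.3/81.48 = 1.06 W.

increases: 0.180 → 1.06 W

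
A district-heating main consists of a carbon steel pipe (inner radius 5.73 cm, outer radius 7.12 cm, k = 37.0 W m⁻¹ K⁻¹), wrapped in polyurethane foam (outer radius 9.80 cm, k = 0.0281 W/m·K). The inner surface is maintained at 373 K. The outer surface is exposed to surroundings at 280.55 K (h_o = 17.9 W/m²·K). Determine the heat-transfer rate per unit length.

Q' = 48.6 W/m

Series thermal resistances, inner to outer:
  R'_carbon steel = ln(0.0712/0.0573)/(2πk) = 0.2172/(2π·37.0) = 9.342×10^-4 m·K/W
  R'_polyurethane foam = ln(0.0980/0.0712)/(2πk) = 0.3195/(2π·0.0281) = 1.809 m·K/W
  R'_conv,out = 1/(2πr h) = 1/(2π·0.0980·17.9) = 0.09073 m·K/W
ΣR = 9.342×10^-4 + 1.809 + 0.09073 = 1.901 m·K/W
Q' = ΔT/ΣR = (373 K − 280.55 K)/1.901 = 48.6 W/m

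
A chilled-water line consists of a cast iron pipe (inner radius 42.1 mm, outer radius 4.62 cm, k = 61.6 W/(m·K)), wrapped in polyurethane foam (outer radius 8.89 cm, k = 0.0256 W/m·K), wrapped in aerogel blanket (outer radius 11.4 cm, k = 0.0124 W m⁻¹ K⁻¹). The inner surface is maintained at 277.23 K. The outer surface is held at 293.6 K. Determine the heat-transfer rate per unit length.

Series thermal resistances, inner to outer:
  R'_cast iron = ln(0.0462/0.0421)/(2πk) = 0.09293/(2π·61.6) = 2.401×10^-4 m·K/W
  R'_polyurethane foam = ln(0.0889/0.0462)/(2πk) = 0.6545/(2π·0.0256) = 4.069 m·K/W
  R'_aerogel blanket = ln(0.114/0.0889)/(2πk) = 0.2487/(2π·0.0124) = 3.192 m·K/W
ΣR = 2.401×10^-4 + 4.069 + 3.192 = 7.261 m·K/W
Q' = ΔT/ΣR = (277.23 K − 293.6 K)/7.261 = -2.25 W/m
(Negative Q' ⇒ heat flows inward; heat gain = 2.25 W/m.)

Q' = 2.25 W/m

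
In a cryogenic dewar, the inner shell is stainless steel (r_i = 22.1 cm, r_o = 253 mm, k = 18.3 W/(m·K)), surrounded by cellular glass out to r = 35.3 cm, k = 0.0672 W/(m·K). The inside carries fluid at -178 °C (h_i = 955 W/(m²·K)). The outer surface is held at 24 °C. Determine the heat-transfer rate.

Resistance network (inner→outer):
  R_conv,in = 1/(4πr²h) = 1/(4π·0.221²·955) = 0.001706 K/W
  R_stainless steel = (1/0.221 − 1/0.253)/(4πk) = 0.5723/(4π·18.3) = 0.002489 K/W
  R_cellular glass = (1/0.253 − 1/0.353)/(4πk) = 1.120/(4π·0.0672) = 1.326 K/W
ΣR = 0.001706 + 0.002489 + 1.326 = 1.330 K/W
Q = ΔT/ΣR = (-178 °C − 24 °C)/1.330 = -152 W
(Negative Q ⇒ heat flows inward; heat gain = 152 W.)

Q = 152 W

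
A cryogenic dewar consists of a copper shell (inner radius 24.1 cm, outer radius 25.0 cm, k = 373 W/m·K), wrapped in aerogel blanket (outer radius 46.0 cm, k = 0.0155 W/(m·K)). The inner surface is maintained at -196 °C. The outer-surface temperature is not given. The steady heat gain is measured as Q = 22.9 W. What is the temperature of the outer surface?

Sum the resistances:
  R_copper = (1/0.241 − 1/0.250)/(4πk) = 0.1494/(4π·373) = 3.187×10^-5 K/W
  R_aerogel blanket = (1/0.250 − 1/0.460)/(4πk) = 1.826/(4π·0.0155) = 9.375 K/W
ΣR = 9.375 K/W
ΔT = Q·ΣR = 22.9 × 9.375 = 214.7 K
Heat flows inward, so T_out = T_in + ΔT = -196 + 214.7 = 18.7 °C

T_out = 18.7 °C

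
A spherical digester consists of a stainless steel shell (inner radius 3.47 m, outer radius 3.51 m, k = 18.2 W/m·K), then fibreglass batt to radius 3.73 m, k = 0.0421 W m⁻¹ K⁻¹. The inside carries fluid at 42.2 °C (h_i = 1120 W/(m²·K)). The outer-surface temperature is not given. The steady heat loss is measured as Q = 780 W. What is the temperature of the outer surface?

Series resistances:
  R_conv,in = 1/(4πr²h) = 1/(4π·3.47²·1120) = 5.901×10^-6 K/W
  R_stainless steel = (1/3.47 − 1/3.51)/(4πk) = 0.003284/(4π·18.2) = 1.436×10^-5 K/W
  R_fibreglass batt = (1/3.51 − 1/3.73)/(4πk) = 0.01680/(4π·0.0421) = 0.03176 K/W
ΣR = 0.03178 K/W
ΔT = Q·ΣR = 780 × 0.03178 = 24.79 K
Heat flows outward, so T_out = T_in − ΔT = 42.2 − 24.79 = 17.4 °C

T_out = 17.4 °C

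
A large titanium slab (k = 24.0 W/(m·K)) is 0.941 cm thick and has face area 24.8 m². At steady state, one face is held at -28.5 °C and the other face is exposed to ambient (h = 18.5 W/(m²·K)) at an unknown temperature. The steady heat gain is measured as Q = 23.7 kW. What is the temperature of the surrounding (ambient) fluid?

T_out = 23.5 °C

Series resistances:
  R_titanium = L/(kA) = 0.00941/(24.0·24.8) = 1.581×10^-5 K/W
  R_conv,out = 1/(hA) = 1/(18.5·24.8) = 0.002180 K/W
ΣR = 0.002195 K/W
ΔT = Q·ΣR = 23700 × 0.002195 = 52.02 K
Heat flows inward, so T_out = T_in + ΔT = -28.5 + 52.02 = 23.5 °C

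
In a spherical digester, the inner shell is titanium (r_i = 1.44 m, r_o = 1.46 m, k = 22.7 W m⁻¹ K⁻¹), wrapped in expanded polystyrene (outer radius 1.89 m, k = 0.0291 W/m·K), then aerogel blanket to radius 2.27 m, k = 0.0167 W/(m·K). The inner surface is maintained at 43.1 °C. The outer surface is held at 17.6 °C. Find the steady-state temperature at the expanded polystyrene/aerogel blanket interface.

Series thermal resistances, inner to outer:
  R_titanium = (1/1.44 − 1/1.46)/(4πk) = 0.009513/(4π·22.7) = 3.335×10^-5 K/W
  R_expanded polystyrene = (1/1.46 − 1/1.89)/(4πk) = 0.1558/(4π·0.0291) = 0.4261 K/W
  R_aerogel blanket = (1/1.89 − 1/2.27)/(4πk) = 0.08857/(4π·0.0167) = 0.4221 K/W
ΣR = 3.335×10^-5 + 0.4261 + 0.4221 = 0.8482 K/W
Q = ΔT/ΣR = (43.1 °C − 17.6 °C)/0.8482 = 30.06 W
From the inner boundary to the expanded polystyrene/aerogel blanket interface, ΣR_partial = 0.4261 K/W.
T_interface = T_in − Q·ΣR_partial = 43.1 °C − (30.06)(0.4261) = 30.3 °C

T = 30.3 °C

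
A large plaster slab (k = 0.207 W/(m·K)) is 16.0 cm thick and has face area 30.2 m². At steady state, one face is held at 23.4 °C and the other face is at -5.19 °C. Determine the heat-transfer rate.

Q = kA·ΔT/L = 0.207 × 30.2 × |23.4 °C − -5.19 °C| / 0.160 = 1120 W

Q = 1120 W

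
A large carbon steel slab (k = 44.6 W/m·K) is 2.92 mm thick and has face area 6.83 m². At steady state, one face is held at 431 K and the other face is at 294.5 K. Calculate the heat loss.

Q = kA·ΔT/L = 44.6 × 6.83 × |431 K − 294.5 K| / 0.00292 = 1.42×10^7 W

Q = 1.42×10^7 W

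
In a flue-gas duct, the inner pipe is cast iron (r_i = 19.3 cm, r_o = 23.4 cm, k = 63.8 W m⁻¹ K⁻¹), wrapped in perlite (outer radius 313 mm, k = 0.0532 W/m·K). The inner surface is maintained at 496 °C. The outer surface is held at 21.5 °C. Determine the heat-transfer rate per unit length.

Q' = 545 W/m

Series thermal resistances, inner to outer:
  R'_cast iron = ln(0.234/0.193)/(2πk) = 0.1926/(2π·63.8) = 4.805×10^-4 m·K/W
  R'_perlite = ln(0.313/0.234)/(2πk) = 0.2909/(2π·0.0532) = 0.8702 m·K/W
ΣR = 4.805×10^-4 + 0.8702 = 0.8707 m·K/W
Q' = ΔT/ΣR = (496 °C − 21.5 °C)/0.8707 = 545 W/m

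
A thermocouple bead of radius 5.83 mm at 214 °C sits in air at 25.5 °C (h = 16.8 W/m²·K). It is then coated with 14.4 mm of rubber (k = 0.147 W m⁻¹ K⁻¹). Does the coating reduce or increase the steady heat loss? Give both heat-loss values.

increases: 1.35 → 2.43 W

Critical radius for a sphere: r_cr = 2k/h = 0.0175 m = 1.75 cm.
Outer radius after coating: r₂ = 0.00583 + 0.0144 = 0.02023 m.
r₁ < r_cr < r₂: heat loss rises to a maximum at r_cr then falls. Whether the coating helps depends on whether Q(r₂) has dropped back below Q(r₁).
Bare: R = 1/(4πr₁²h) = 139.4 K/W; Q = 188.5/139.4 = 1.35 W.
Coated: R = R_cond + R_conv = 77.67 K/W; Q = 188.5/77.67 = 2.43 W.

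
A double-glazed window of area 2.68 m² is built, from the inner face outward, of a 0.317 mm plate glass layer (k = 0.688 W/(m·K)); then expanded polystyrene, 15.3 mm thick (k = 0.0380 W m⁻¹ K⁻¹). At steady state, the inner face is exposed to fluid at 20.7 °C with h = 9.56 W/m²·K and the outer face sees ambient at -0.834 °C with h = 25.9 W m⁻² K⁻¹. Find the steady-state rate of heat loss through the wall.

Q = 106 W

Series thermal resistances, inner to outer:
  R_conv,in = 1/(hA) = 1/(9.56·2.68) = 0.03903 K/W
  R_plate glass = L/(kA) = 3.17×10^-4/(0.688·2.68) = 1.719×10^-4 K/W
  R_expanded polystyrene = L/(kA) = 0.0153/(0.0380·2.68) = 0.1502 K/W
  R_conv,out = 1/(hA) = 1/(25.9·2.68) = 0.01441 K/W
ΣR = 0.03903 + 1.719×10^-4 + 0.1502 + 0.01441 = 0.2038 K/W
Q = ΔT/ΣR = (20.7 °C − -0.834 °C)/0.2038 = 106 W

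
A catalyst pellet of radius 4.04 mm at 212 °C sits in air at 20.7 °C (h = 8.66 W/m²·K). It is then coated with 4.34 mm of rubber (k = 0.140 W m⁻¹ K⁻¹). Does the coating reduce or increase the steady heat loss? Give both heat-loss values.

Critical radius for a sphere: r_cr = 2k/h = 0.0323 m = 3.23 cm.
Outer radius after coating: r₂ = 0.00404 + 0.00434 = 0.00838 m.
Since r₁ < r_cr and r₂ ≤ r_cr, the coating moves toward the maximum at r_cr — heat loss rises.
Bare: R = 1/(4πr₁²h) = 563.0 K/W; Q = 191.3/563.0 = 0.340 W.
Coated: R = R_cond + R_conv = 203.7 K/W; Q = 191.3/203.7 = 0.939 W.

increases: 0.340 → 0.939 W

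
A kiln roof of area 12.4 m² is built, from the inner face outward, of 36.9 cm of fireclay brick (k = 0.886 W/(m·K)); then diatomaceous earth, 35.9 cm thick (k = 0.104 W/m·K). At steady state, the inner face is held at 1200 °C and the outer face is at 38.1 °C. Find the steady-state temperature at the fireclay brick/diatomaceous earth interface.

T = 1075 °C

Series thermal resistances, inner to outer:
  R_fireclay brick = L/(kA) = 0.369/(0.886·12.4) = 0.03359 K/W
  R_diatomaceous earth = L/(kA) = 0.359/(0.104·12.4) = 0.2784 K/W
ΣR = 0.03359 + 0.2784 = 0.3120 K/W
Q = ΔT/ΣR = (1200 °C − 38.1 °C)/0.3120 = 3724 W
From the inner boundary to the fireclay brick/diatomaceous earth interface, ΣR_partial = 0.03359 K/W.
T_interface = T_in − Q·ΣR_partial = 1200 °C − (3724)(0.03359) = 1075 °C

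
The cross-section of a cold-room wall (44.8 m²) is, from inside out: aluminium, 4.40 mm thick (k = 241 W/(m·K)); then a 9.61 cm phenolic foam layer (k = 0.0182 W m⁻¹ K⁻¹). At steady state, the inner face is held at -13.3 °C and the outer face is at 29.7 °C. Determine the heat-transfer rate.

Q = 365 W

Resistance network (inner→outer):
  R_aluminium = L/(kA) = 0.00440/(241·44.8) = 4.075×10^-7 K/W
  R_phenolic foam = L/(kA) = 0.0961/(0.0182·44.8) = 0.1179 K/W
ΣR = 4.075×10^-7 + 0.1179 = 0.1179 K/W
Q = ΔT/ΣR = (-13.3 °C − 29.7 °C)/0.1179 = -365 W
(Negative Q ⇒ heat flows inward; heat gain = 365 W.)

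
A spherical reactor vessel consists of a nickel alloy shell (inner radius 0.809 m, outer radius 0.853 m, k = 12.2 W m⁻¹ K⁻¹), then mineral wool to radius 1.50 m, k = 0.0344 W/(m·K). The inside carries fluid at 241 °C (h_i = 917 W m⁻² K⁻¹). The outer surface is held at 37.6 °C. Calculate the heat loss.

Treat each layer as a resistance in series:
  R_conv,in = 1/(4πr²h) = 1/(4π·0.809²·917) = 1.326×10^-4 K/W
  R_nickel alloy = (1/0.809 − 1/0.853)/(4πk) = 0.06376/(4π·12.2) = 4.159×10^-4 K/W
  R_mineral wool = (1/0.853 − 1/1.50)/(4πk) = 0.5057/(4π·0.0344) = 1.170 K/W
ΣR = 1.326×10^-4 + 4.159×10^-4 + 1.170 = 1.171 K/W
Q = ΔT/ΣR = (241 °C − 37.6 °C)/1.171 = 174 W

Q = 174 W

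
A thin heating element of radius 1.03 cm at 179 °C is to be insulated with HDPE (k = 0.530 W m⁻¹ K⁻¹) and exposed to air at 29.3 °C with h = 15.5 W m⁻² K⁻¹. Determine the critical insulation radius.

For a cylinder, r_cr = k_ins/h = 0.530/15.5 = 0.0342 m = 3.42 cm

r_cr = 3.42 cm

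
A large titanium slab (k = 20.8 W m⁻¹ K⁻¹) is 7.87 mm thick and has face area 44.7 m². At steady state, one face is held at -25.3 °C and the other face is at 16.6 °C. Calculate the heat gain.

Q = kA·ΔT/L = 20.8 × 44.7 × |-25.3 °C − 16.6 °C| / 0.00787 = 4.95×10^6 W

Q = 4950 kW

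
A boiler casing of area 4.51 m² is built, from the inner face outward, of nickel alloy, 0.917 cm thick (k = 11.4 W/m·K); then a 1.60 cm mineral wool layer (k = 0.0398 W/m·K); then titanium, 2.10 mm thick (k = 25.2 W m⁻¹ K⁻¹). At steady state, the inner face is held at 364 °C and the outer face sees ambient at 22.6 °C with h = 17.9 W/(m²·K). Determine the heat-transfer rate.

Series thermal resistances, inner to outer:
  R_nickel alloy = L/(kA) = 0.00917/(11.4·4.51) = 1.784×10^-4 K/W
  R_mineral wool = L/(kA) = 0.0160/(0.0398·4.51) = 0.08914 K/W
  R_titanium = L/(kA) = 0.00210/(25.2·4.51) = 1.848×10^-5 K/W
  R_conv,out = 1/(hA) = 1/(17.9·4.51) = 0.01239 K/W
ΣR = 1.784×10^-4 + 0.08914 + 1.848×10^-5 + 0.01239 = 0.1017 K/W
Q = ΔT/ΣR = (364 °C − 22.6 °C)/0.1017 = 3360 W

Q = 3360 W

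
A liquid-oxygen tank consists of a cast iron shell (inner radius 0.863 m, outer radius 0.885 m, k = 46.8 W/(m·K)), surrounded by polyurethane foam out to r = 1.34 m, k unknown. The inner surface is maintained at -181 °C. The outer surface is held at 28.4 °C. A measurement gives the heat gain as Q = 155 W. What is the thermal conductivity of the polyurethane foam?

k = 0.0226 W/m·K

ΣR = ΔT/Q = |-181 − 28.4|/155 = 1.351 K/W
Known resistances:
  R_cast iron = (1/0.863 − 1/0.885)/(4πk) = 0.02881/(4π·46.8) = 4.898×10^-5 K/W
R_polyurethane foam = ΣR − ΣR_known = 1.351 − 4.898×10^-5 = 1.351 K/W
(1/r₁−1/r₂)/(4πk) = 1.351 ⇒ k = 0.3837/(4π·1.351) = 0.0226 W/m·K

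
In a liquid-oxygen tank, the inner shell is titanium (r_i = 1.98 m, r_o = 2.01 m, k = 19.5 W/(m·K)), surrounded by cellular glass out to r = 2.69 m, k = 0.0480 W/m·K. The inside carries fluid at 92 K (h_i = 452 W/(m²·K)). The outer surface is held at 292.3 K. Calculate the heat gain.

Series thermal resistances, inner to outer:
  R_conv,in = 1/(4πr²h) = 1/(4π·1.98²·452) = 4.491×10^-5 K/W
  R_titanium = (1/1.98 − 1/2.01)/(4πk) = 0.007538/(4π·19.5) = 3.076×10^-5 K/W
  R_cellular glass = (1/2.01 − 1/2.69)/(4πk) = 0.1258/(4π·0.0480) = 0.2085 K/W
ΣR = 4.491×10^-5 + 3.076×10^-5 + 0.2085 = 0.2086 K/W
Q = ΔT/ΣR = (92 K − 292.3 K)/0.2086 = -960 W
(Negative Q ⇒ heat flows inward; heat gain = 960 W.)

Q = 960 W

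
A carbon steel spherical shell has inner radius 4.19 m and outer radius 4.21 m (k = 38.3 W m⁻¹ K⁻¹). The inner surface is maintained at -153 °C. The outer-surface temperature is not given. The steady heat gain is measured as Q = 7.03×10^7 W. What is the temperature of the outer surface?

Series resistances:
  R_carbon steel = (1/4.19 − 1/4.21)/(4πk) = 0.001134/(4π·38.3) = 2.356×10^-6 K/W
ΣR = 2.356×10^-6 K/W
ΔT = Q·ΣR = 7.03×10^7 × 2.356×10^-6 = 165.6 K
Heat flows inward, so T_out = T_in + ΔT = -153 + 165.6 = 12.6 °C

T_out = 12.6 °C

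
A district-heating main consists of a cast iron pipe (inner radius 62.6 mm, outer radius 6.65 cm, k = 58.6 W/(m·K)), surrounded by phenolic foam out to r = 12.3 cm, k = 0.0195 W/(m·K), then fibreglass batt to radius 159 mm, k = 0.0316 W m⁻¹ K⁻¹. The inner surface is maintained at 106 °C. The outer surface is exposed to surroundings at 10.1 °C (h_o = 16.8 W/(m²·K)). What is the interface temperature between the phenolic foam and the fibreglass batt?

Treat each layer as a resistance in series:
  R'_cast iron = ln(0.0665/0.0626)/(2πk) = 0.06044/(2π·58.6) = 1.641×10^-4 m·K/W
  R'_phenolic foam = ln(0.123/0.0665)/(2πk) = 0.6150/(2π·0.0195) = 5.019 m·K/W
  R'_fibreglass batt = ln(0.159/0.123)/(2πk) = 0.2567/(2π·0.0316) = 1.293 m·K/W
  R'_conv,out = 1/(2πr h) = 1/(2π·0.159·16.8) = 0.05958 m·K/W
ΣR = 1.641×10^-4 + 5.019 + 1.293 + 0.05958 = 6.372 m·K/W
Q' = ΔT/ΣR = (106 °C − 10.1 °C)/6.372 = 15.05 W/m
From the inner boundary to the phenolic foam/fibreglass batt interface, ΣR_partial = 5.019 m·K/W.
T_interface = T_in − Q'·ΣR_partial = 106 °C − (15.05)(5.019) = 30.5 °C

T = 30.5 °C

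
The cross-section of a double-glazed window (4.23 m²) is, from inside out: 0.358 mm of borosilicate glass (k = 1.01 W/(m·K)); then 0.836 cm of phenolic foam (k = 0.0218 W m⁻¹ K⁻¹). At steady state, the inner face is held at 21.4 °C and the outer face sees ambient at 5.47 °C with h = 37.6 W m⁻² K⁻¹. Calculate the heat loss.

Treat each layer as a resistance in series:
  R_borosilicate glass = L/(kA) = 3.58×10^-4/(1.01·4.23) = 8.380×10^-5 K/W
  R_phenolic foam = L/(kA) = 0.00836/(0.0218·4.23) = 0.09066 K/W
  R_conv,out = 1/(hA) = 1/(37.6·4.23) = 0.006287 K/W
ΣR = 8.380×10^-5 + 0.09066 + 0.006287 = 0.09703 K/W
Q = ΔT/ΣR = (21.4 °C − 5.47 °C)/0.09703 = 164 W

Q = 164 W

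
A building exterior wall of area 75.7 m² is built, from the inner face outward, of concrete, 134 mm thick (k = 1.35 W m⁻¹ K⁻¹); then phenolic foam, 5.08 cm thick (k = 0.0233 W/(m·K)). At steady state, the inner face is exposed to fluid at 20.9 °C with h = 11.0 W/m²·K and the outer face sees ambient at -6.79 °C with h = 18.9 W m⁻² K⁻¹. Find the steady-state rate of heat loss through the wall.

Q = 865 W

Resistance network (inner→outer):
  R_conv,in = 1/(hA) = 1/(11.0·75.7) = 0.001201 K/W
  R_concrete = L/(kA) = 0.134/(1.35·75.7) = 0.001311 K/W
  R_phenolic foam = L/(kA) = 0.0508/(0.0233·75.7) = 0.02880 K/W
  R_conv,out = 1/(hA) = 1/(18.9·75.7) = 6.989×10^-4 K/W
ΣR = 0.001201 + 0.001311 + 0.02880 + 6.989×10^-4 = 0.03201 K/W
Q = ΔT/ΣR = (20.9 °C − -6.79 °C)/0.03201 = 865 W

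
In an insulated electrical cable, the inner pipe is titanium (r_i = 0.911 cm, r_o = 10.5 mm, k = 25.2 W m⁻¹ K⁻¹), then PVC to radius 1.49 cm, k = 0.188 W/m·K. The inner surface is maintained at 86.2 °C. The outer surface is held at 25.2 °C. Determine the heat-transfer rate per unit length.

Q' = 205 W/m

Resistance network (inner→outer):
  R'_titanium = ln(0.0105/0.00911)/(2πk) = 0.1420/(2π·25.2) = 8.968×10^-4 m·K/W
  R'_PVC = ln(0.0149/0.0105)/(2πk) = 0.3500/(2π·0.188) = 0.2963 m·K/W
ΣR = 8.968×10^-4 + 0.2963 = 0.2972 m·K/W
Q' = ΔT/ΣR = (86.2 °C − 25.2 °C)/0.2972 = 205 W/m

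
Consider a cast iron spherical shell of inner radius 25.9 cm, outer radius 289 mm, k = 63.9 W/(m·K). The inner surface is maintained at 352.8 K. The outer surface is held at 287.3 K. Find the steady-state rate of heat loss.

Q = 1.31×10^5 W

Q = 4πk·ΔT/(1/r₁ − 1/r₂) = 4π × 63.9 × 65.5 / (1/0.259 − 1/0.289) = 1.31×10^5 W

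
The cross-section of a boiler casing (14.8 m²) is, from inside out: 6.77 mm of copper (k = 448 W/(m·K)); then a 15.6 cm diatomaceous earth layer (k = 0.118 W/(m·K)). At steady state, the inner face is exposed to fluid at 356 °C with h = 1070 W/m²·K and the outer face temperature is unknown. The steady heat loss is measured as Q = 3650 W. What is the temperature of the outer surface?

T_out = 29.7 °C

Series resistances:
  R_conv,in = 1/(hA) = 1/(1070·14.8) = 6.315×10^-5 K/W
  R_copper = L/(kA) = 0.00677/(448·14.8) = 1.021×10^-6 K/W
  R_diatomaceous earth = L/(kA) = 0.156/(0.118·14.8) = 0.08933 K/W
ΣR = 0.08939 K/W
ΔT = Q·ΣR = 3650 × 0.08939 = 326.3 K
Heat flows outward, so T_out = T_in − ΔT = 356 − 326.3 = 29.7 °C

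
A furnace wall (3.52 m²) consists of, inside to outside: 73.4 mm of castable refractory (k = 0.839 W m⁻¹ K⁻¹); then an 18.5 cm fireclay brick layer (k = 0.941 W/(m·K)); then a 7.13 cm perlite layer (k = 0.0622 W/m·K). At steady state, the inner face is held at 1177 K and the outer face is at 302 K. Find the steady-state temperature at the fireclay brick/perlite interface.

T = 1003 K

Treat each layer as a resistance in series:
  R_castable refractory = L/(kA) = 0.0734/(0.839·3.52) = 0.02485 K/W
  R_fireclay brick = L/(kA) = 0.185/(0.941·3.52) = 0.05585 K/W
  R_perlite = L/(kA) = 0.0713/(0.0622·3.52) = 0.3257 K/W
ΣR = 0.02485 + 0.05585 + 0.3257 = 0.4064 K/W
Q = ΔT/ΣR = (1177 K − 302 K)/0.4064 = 2153 W
From the inner boundary to the fireclay brick/perlite interface, ΣR_partial = 0.08070 K/W.
T_interface = T_in − Q·ΣR_partial = 1177 K − (2153)(0.08070) = 1003 K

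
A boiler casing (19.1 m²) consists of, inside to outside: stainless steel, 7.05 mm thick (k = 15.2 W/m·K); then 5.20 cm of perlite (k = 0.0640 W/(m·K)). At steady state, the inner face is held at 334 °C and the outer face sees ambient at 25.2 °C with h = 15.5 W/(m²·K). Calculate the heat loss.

Q = 6720 W

Resistance network (inner→outer):
  R_stainless steel = L/(kA) = 0.00705/(15.2·19.1) = 2.428×10^-5 K/W
  R_perlite = L/(kA) = 0.0520/(0.0640·19.1) = 0.04254 K/W
  R_conv,out = 1/(hA) = 1/(15.5·19.1) = 0.003378 K/W
ΣR = 2.428×10^-5 + 0.04254 + 0.003378 = 0.04594 K/W
Q = ΔT/ΣR = (334 °C − 25.2 °C)/0.04594 = 6720 W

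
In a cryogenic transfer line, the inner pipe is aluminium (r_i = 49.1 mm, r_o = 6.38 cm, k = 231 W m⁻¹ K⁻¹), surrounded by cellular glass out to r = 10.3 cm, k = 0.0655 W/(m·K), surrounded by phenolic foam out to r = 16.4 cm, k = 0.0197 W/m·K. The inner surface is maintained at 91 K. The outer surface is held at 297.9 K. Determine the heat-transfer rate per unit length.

Treat each layer as a resistance in series:
  R'_aluminium = ln(0.0638/0.0491)/(2πk) = 0.2619/(2π·231) = 1.804×10^-4 m·K/W
  R'_cellular glass = ln(0.103/0.0638)/(2πk) = 0.4790/(2π·0.0655) = 1.164 m·K/W
  R'_phenolic foam = ln(0.164/0.103)/(2πk) = 0.4651/(2π·0.0197) = 3.758 m·K/W
ΣR = 1.804×10^-4 + 1.164 + 3.758 = 4.922 m·K/W
Q' = ΔT/ΣR = (91 K − 297.9 K)/4.922 = -42.0 W/m
(Negative Q' ⇒ heat flows inward; heat gain = 42.0 W/m.)

Q' = 42.0 W/m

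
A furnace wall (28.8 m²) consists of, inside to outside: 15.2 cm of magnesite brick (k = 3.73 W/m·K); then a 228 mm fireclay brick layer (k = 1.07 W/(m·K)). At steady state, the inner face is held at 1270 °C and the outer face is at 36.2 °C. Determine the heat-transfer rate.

Q = 140 kW

Treat each layer as a resistance in series:
  R_magnesite brick = L/(kA) = 0.152/(3.73·28.8) = 0.001415 K/W
  R_fireclay brick = L/(kA) = 0.228/(1.07·28.8) = 0.007399 K/W
ΣR = 0.001415 + 0.007399 = 0.008814 K/W
Q = ΔT/ΣR = (1270 °C − 36.2 °C)/0.008814 = 1.40×10^5 W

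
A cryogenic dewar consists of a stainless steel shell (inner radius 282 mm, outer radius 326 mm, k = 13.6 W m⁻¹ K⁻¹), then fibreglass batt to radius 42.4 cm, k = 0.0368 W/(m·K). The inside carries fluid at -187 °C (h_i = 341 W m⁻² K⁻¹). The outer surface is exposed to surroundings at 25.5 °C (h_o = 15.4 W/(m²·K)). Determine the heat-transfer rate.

Q = 136 W

Resistance network (inner→outer):
  R_conv,in = 1/(4πr²h) = 1/(4π·0.282²·341) = 0.002935 K/W
  R_stainless steel = (1/0.282 − 1/0.326)/(4πk) = 0.4786/(4π·13.6) = 0.002801 K/W
  R_fibreglass batt = (1/0.326 − 1/0.424)/(4πk) = 0.7090/(4π·0.0368) = 1.533 K/W
  R_conv,out = 1/(4πr²h) = 1/(4π·0.424²·15.4) = 0.02874 K/W
ΣR = 0.002935 + 0.002801 + 1.533 + 0.02874 = 1.567 K/W
Q = ΔT/ΣR = (-187 °C − 25.5 °C)/1.567 = -136 W
(Negative Q ⇒ heat flows inward; heat gain = 136 W.)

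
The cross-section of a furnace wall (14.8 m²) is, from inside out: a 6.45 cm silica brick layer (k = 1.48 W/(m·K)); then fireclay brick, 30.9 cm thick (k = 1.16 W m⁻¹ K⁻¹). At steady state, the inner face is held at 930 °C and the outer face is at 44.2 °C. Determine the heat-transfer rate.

Series thermal resistances, inner to outer:
  R_silica brick = L/(kA) = 0.0645/(1.48·14.8) = 0.002945 K/W
  R_fireclay brick = L/(kA) = 0.309/(1.16·14.8) = 0.01800 K/W
ΣR = 0.002945 + 0.01800 = 0.02094 K/W
Q = ΔT/ΣR = (930 °C − 44.2 °C)/0.02094 = 42300 W

Q = 42300 W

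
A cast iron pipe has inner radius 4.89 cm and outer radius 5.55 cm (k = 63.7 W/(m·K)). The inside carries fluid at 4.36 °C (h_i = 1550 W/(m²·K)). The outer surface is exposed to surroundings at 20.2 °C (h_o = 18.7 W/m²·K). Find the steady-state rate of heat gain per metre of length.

Treat each layer as a resistance in series:
  R'_conv,in = 1/(2πr h) = 1/(2π·0.0489·1550) = 0.002100 m·K/W
  R'_cast iron = ln(0.0555/0.0489)/(2πk) = 0.1266/(2π·63.7) = 3.163×10^-4 m·K/W
  R'_conv,out = 1/(2πr h) = 1/(2π·0.0555·18.7) = 0.1534 m·K/W
ΣR = 0.002100 + 3.163×10^-4 + 0.1534 = 0.1558 m·K/W
Q' = ΔT/ΣR = (4.36 °C − 20.2 °C)/0.1558 = -102 W/m
(Negative Q' ⇒ heat flows inward; heat gain = 102 W/m.)

Q' = 102 W/m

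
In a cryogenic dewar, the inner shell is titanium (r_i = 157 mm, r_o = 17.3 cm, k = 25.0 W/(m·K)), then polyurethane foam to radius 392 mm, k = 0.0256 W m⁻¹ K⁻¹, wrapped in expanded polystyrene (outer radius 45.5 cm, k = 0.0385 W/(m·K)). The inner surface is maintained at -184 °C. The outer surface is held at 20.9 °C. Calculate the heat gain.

Q = 19.0 W

Resistance network (inner→outer):
  R_titanium = (1/0.157 − 1/0.173)/(4πk) = 0.5891/(4π·25.0) = 0.001875 K/W
  R_polyurethane foam = (1/0.173 − 1/0.392)/(4πk) = 3.229/(4π·0.0256) = 10.04 K/W
  R_expanded polystyrene = (1/0.392 − 1/0.455)/(4πk) = 0.3532/(4π·0.0385) = 0.7301 K/W
ΣR = 0.001875 + 10.04 + 0.7301 = 10.77 K/W
Q = ΔT/ΣR = (-184 °C − 20.9 °C)/10.77 = -19.0 W
(Negative Q ⇒ heat flows inward; heat gain = 19.0 W.)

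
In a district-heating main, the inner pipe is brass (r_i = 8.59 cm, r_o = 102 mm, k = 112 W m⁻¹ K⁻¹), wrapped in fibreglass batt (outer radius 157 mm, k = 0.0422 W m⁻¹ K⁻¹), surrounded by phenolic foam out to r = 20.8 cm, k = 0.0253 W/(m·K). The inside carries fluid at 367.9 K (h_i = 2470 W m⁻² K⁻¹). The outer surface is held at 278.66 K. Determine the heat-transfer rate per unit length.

Resistance network (inner→outer):
  R'_conv,in = 1/(2πr h) = 1/(2π·0.0859·2470) = 7.501×10^-4 m·K/W
  R'_brass = ln(0.102/0.0859)/(2πk) = 0.1718/(2π·112) = 2.441×10^-4 m·K/W
  R'_fibreglass batt = ln(0.157/0.102)/(2πk) = 0.4313/(2π·0.0422) = 1.627 m·K/W
  R'_phenolic foam = ln(0.208/0.157)/(2πk) = 0.2813/(2π·0.0253) = 1.770 m·K/W
ΣR = 7.501×10^-4 + 2.441×10^-4 + 1.627 + 1.770 = 3.398 m·K/W
Q' = ΔT/ΣR = (367.9 K − 278.66 K)/3.398 = 26.3 W/m

Q' = 26.3 W/m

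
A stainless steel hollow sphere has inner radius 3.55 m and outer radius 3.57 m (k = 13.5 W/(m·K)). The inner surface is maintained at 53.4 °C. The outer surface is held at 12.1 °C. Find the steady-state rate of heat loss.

Q = 4.44×10^6 W

Q = 4πk·ΔT/(1/r₁ − 1/r₂) = 4π × 13.5 × 41.3 / (1/3.55 − 1/3.57) = 4.44×10^6 W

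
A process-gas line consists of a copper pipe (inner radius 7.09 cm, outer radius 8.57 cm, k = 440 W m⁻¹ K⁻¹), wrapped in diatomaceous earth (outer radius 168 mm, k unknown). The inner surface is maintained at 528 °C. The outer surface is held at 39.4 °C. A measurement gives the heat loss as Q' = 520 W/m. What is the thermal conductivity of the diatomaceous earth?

k = 0.114 W/m·K

ΣR = ΔT/Q' = |528 − 39.4|/520 = 0.9396 m·K/W
Known resistances:
  R'_copper = ln(0.0857/0.0709)/(2πk) = 0.1896/(2π·440) = 6.857×10^-5 m·K/W
R_diatomaceous earth = ΣR − ΣR_known = 0.9396 − 6.857×10^-5 = 0.9395 m·K/W
ln(r₂/r₁)/(2πk) = 0.9395 ⇒ k = 0.6731/(2π·0.9395) = 0.114 W/m·K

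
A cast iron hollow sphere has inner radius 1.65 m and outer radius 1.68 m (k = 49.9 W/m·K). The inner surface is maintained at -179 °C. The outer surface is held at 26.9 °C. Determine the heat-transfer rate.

Q = 11900 kW

Q = 4πk·ΔT/(1/r₁ − 1/r₂) = 4π × 49.9 × 205.9 / (1/1.65 − 1/1.68) = 1.19×10^7 W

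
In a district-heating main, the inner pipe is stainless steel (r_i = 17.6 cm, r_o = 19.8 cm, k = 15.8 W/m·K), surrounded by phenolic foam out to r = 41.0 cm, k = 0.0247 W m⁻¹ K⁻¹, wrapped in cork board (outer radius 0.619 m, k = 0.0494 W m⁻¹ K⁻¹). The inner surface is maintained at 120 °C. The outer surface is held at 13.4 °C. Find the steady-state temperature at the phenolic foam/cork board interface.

T = 36.9 °C

Treat each layer as a resistance in series:
  R'_stainless steel = ln(0.198/0.176)/(2πk) = 0.1178/(2π·15.8) = 0.001186 m·K/W
  R'_phenolic foam = ln(0.410/0.198)/(2πk) = 0.7279/(2π·0.0247) = 4.690 m·K/W
  R'_cork board = ln(0.619/0.410)/(2πk) = 0.4119/(2π·0.0494) = 1.327 m·K/W
ΣR = 0.001186 + 4.690 + 1.327 = 6.018 m·K/W
Q' = ΔT/ΣR = (120 °C − 13.4 °C)/6.018 = 17.71 W/m
From the inner boundary to the phenolic foam/cork board interface, ΣR_partial = 4.691 m·K/W.
T_interface = T_in − Q'·ΣR_partial = 120 °C − (17.71)(4.691) = 36.9 °C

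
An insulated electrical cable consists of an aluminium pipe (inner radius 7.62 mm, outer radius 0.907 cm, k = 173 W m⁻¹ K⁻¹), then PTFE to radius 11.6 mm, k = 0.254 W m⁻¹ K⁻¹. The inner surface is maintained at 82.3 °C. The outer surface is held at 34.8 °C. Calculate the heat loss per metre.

Treat each layer as a resistance in series:
  R'_aluminium = ln(0.00907/0.00762)/(2πk) = 0.1742/(2π·173) = 1.603×10^-4 m·K/W
  R'_PTFE = ln(0.0116/0.00907)/(2πk) = 0.2460/(2π·0.254) = 0.1542 m·K/W
ΣR = 1.603×10^-4 + 0.1542 = 0.1544 m·K/W
Q' = ΔT/ΣR = (82.3 °C − 34.8 °C)/0.1544 = 308 W/m

Q' = 308 W/m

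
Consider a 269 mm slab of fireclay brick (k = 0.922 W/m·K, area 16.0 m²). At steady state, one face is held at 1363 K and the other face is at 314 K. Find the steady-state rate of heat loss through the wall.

Q = 57500 W

Q = kA·ΔT/L = 0.922 × 16.0 × |1363 K − 314 K| / 0.269 = 57500 W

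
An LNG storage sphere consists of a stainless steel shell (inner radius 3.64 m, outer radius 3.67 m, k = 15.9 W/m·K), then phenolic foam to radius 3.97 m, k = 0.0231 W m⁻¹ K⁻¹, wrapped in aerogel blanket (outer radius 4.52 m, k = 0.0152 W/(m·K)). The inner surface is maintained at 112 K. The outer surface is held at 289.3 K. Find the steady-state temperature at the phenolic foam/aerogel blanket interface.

Series thermal resistances, inner to outer:
  R_stainless steel = (1/3.64 − 1/3.67)/(4πk) = 0.002246/(4π·15.9) = 1.124×10^-5 K/W
  R_phenolic foam = (1/3.67 − 1/3.97)/(4πk) = 0.02059/(4π·0.0231) = 0.07093 K/W
  R_aerogel blanket = (1/3.97 − 1/4.52)/(4πk) = 0.03065/(4π·0.0152) = 0.1605 K/W
ΣR = 1.124×10^-5 + 0.07093 + 0.1605 = 0.2314 K/W
Q = ΔT/ΣR = (112 K − 289.3 K)/0.2314 = -766.2 W
From the inner boundary to the phenolic foam/aerogel blanket interface, ΣR_partial = 0.07094 K/W.
T_interface = T_in − Q·ΣR_partial = 112 K − (-766.2)(0.07094) = 166 K

T = 166 K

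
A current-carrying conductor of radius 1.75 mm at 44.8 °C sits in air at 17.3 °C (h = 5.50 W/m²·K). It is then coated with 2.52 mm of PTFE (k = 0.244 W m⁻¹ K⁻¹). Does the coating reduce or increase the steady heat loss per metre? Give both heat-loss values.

increases: 1.66 → 3.74 W/m

Critical radius for a cylinder: r_cr = k/h = 0.0444 m = 4.44 cm.
Outer radius after coating: r₂ = 0.00175 + 0.00252 = 0.00427 m.
Since r₁ < r_cr and r₂ ≤ r_cr, the coating moves toward the maximum at r_cr — heat loss rises.
Bare: R = 1/(2πr₁h) = 16.54 m·K/W; Q = 27.5/16.54 = 1.66 W/m.
Coated: R = R_cond + R_conv = 7.359 m·K/W; Q = 27.5/7.359 = 3.74 W/m.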